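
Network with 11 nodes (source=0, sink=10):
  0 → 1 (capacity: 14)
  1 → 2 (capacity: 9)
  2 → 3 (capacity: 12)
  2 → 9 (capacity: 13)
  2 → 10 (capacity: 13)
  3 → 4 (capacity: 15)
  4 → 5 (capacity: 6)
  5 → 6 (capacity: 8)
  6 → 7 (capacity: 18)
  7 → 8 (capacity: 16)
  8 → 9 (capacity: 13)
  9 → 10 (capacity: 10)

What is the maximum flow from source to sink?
Maximum flow = 9

Max flow: 9

Flow assignment:
  0 → 1: 9/14
  1 → 2: 9/9
  2 → 10: 9/13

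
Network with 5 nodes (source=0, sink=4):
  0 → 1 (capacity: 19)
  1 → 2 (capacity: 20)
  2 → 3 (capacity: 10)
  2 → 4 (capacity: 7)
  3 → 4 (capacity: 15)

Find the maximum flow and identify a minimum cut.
Max flow = 17, Min cut edges: (2,3), (2,4)

Maximum flow: 17
Minimum cut: (2,3), (2,4)
Partition: S = [0, 1, 2], T = [3, 4]

Max-flow min-cut theorem verified: both equal 17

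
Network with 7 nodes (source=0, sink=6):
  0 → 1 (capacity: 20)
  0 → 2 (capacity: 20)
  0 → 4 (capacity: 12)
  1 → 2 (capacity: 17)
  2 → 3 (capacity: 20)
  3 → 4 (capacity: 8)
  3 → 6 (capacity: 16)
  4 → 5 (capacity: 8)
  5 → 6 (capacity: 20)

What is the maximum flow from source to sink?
Maximum flow = 24

Max flow: 24

Flow assignment:
  0 → 1: 16/20
  0 → 4: 8/12
  1 → 2: 16/17
  2 → 3: 16/20
  3 → 6: 16/16
  4 → 5: 8/8
  5 → 6: 8/20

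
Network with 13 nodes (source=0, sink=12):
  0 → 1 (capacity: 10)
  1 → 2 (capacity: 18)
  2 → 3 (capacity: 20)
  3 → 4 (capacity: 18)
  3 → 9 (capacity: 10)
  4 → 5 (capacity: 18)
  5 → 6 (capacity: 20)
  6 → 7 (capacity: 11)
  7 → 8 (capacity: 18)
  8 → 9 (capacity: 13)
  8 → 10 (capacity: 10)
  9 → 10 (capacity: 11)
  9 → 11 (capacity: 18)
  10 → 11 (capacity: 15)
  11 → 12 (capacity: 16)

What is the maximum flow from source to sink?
Maximum flow = 10

Max flow: 10

Flow assignment:
  0 → 1: 10/10
  1 → 2: 10/18
  2 → 3: 10/20
  3 → 9: 10/10
  9 → 11: 10/18
  11 → 12: 10/16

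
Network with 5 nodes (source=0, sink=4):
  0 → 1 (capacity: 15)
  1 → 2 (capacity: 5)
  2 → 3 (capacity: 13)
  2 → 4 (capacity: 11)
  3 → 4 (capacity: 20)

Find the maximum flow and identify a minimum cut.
Max flow = 5, Min cut edges: (1,2)

Maximum flow: 5
Minimum cut: (1,2)
Partition: S = [0, 1], T = [2, 3, 4]

Max-flow min-cut theorem verified: both equal 5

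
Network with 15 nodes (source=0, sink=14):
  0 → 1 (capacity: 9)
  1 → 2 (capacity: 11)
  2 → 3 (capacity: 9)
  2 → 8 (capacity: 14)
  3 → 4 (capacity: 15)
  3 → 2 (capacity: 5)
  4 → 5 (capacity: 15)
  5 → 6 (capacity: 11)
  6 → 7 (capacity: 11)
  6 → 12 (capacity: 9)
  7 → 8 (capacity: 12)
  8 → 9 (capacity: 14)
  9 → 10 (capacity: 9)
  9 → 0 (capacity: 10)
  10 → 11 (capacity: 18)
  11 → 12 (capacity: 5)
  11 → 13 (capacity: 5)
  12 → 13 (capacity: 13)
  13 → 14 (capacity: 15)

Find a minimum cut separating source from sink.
Min cut value = 9, edges: (0,1)

Min cut value: 9
Partition: S = [0], T = [1, 2, 3, 4, 5, 6, 7, 8, 9, 10, 11, 12, 13, 14]
Cut edges: (0,1)

By max-flow min-cut theorem, max flow = min cut = 9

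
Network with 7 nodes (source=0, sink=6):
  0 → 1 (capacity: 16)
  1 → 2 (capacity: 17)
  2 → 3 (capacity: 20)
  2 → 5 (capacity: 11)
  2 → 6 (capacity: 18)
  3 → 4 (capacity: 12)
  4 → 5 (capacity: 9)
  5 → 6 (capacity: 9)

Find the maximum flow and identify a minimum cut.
Max flow = 16, Min cut edges: (0,1)

Maximum flow: 16
Minimum cut: (0,1)
Partition: S = [0], T = [1, 2, 3, 4, 5, 6]

Max-flow min-cut theorem verified: both equal 16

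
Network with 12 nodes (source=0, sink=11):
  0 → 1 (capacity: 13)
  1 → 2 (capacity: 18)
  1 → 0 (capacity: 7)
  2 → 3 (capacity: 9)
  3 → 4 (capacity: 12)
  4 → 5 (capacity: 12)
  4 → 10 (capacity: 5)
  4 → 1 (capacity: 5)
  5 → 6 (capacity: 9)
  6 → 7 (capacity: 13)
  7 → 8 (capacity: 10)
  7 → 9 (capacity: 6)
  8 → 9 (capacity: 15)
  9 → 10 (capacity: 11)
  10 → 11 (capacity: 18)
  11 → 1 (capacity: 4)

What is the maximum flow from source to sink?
Maximum flow = 9

Max flow: 9

Flow assignment:
  0 → 1: 9/13
  1 → 2: 9/18
  2 → 3: 9/9
  3 → 4: 9/12
  4 → 5: 4/12
  4 → 10: 5/5
  5 → 6: 4/9
  6 → 7: 4/13
  7 → 9: 4/6
  9 → 10: 4/11
  10 → 11: 9/18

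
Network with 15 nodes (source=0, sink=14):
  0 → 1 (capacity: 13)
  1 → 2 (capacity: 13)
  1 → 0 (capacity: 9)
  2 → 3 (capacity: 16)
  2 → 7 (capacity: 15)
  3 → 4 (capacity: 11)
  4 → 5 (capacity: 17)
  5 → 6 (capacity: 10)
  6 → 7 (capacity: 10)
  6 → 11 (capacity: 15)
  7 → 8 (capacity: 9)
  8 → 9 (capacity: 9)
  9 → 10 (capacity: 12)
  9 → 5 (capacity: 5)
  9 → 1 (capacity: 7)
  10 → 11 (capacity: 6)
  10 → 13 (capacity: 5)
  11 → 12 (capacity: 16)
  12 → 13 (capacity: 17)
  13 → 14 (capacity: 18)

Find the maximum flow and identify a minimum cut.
Max flow = 13, Min cut edges: (1,2)

Maximum flow: 13
Minimum cut: (1,2)
Partition: S = [0, 1], T = [2, 3, 4, 5, 6, 7, 8, 9, 10, 11, 12, 13, 14]

Max-flow min-cut theorem verified: both equal 13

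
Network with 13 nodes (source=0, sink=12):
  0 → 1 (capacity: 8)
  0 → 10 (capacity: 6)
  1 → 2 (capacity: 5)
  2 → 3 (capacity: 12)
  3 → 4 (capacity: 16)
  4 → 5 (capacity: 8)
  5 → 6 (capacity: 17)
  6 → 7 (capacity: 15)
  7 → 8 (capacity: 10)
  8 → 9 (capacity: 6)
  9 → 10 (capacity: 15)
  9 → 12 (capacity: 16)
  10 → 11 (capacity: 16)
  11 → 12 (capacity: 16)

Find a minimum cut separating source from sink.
Min cut value = 11, edges: (0,10), (1,2)

Min cut value: 11
Partition: S = [0, 1], T = [2, 3, 4, 5, 6, 7, 8, 9, 10, 11, 12]
Cut edges: (0,10), (1,2)

By max-flow min-cut theorem, max flow = min cut = 11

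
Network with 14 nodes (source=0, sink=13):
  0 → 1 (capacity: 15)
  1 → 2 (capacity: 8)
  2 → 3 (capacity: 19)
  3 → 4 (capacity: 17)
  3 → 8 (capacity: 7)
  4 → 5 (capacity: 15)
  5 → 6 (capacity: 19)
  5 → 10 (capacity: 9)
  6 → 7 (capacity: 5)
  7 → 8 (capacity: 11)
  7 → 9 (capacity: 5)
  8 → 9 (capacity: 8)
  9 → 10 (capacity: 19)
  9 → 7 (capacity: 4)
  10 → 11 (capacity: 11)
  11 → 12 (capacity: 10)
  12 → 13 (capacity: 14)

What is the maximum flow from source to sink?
Maximum flow = 8

Max flow: 8

Flow assignment:
  0 → 1: 8/15
  1 → 2: 8/8
  2 → 3: 8/19
  3 → 4: 8/17
  4 → 5: 8/15
  5 → 10: 8/9
  10 → 11: 8/11
  11 → 12: 8/10
  12 → 13: 8/14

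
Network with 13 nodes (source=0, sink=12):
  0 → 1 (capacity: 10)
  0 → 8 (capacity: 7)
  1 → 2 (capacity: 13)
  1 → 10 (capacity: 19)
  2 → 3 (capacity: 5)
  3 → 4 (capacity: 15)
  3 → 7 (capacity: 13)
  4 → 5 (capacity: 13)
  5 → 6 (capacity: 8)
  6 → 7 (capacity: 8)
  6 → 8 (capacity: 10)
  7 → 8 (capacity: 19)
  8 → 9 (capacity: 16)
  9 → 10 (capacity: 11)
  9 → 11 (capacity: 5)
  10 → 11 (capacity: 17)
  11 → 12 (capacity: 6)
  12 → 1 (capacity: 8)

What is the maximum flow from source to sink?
Maximum flow = 6

Max flow: 6

Flow assignment:
  0 → 8: 6/7
  8 → 9: 6/16
  9 → 10: 1/11
  9 → 11: 5/5
  10 → 11: 1/17
  11 → 12: 6/6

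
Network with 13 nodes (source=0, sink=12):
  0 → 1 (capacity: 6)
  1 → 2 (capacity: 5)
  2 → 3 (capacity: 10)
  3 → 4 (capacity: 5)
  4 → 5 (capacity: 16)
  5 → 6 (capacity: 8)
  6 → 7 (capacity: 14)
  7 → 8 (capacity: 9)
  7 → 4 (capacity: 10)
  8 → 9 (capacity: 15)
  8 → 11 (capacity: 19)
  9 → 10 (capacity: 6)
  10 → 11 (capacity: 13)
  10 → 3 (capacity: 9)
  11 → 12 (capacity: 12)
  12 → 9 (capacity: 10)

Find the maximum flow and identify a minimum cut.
Max flow = 5, Min cut edges: (3,4)

Maximum flow: 5
Minimum cut: (3,4)
Partition: S = [0, 1, 2, 3], T = [4, 5, 6, 7, 8, 9, 10, 11, 12]

Max-flow min-cut theorem verified: both equal 5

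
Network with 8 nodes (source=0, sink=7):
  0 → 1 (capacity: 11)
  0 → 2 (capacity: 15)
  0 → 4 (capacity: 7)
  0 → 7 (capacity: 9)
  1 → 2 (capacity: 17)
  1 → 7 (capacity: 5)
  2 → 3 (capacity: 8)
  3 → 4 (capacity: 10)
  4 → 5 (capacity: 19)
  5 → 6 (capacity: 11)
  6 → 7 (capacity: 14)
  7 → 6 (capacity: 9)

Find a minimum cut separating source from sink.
Min cut value = 25, edges: (0,7), (1,7), (5,6)

Min cut value: 25
Partition: S = [0, 1, 2, 3, 4, 5], T = [6, 7]
Cut edges: (0,7), (1,7), (5,6)

By max-flow min-cut theorem, max flow = min cut = 25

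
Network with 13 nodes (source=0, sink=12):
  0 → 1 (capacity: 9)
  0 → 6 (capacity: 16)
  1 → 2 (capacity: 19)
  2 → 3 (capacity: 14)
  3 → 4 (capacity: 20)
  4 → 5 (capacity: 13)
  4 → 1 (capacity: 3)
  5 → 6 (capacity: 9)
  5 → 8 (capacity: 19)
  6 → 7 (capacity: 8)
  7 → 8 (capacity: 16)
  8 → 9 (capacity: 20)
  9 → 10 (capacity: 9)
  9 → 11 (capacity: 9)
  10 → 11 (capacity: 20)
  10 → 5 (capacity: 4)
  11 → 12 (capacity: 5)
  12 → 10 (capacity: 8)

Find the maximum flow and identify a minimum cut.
Max flow = 5, Min cut edges: (11,12)

Maximum flow: 5
Minimum cut: (11,12)
Partition: S = [0, 1, 2, 3, 4, 5, 6, 7, 8, 9, 10, 11], T = [12]

Max-flow min-cut theorem verified: both equal 5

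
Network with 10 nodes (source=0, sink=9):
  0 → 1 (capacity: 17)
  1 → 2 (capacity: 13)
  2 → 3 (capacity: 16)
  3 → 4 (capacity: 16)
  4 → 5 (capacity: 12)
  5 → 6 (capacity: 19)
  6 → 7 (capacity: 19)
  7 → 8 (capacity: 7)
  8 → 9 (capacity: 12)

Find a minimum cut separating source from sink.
Min cut value = 7, edges: (7,8)

Min cut value: 7
Partition: S = [0, 1, 2, 3, 4, 5, 6, 7], T = [8, 9]
Cut edges: (7,8)

By max-flow min-cut theorem, max flow = min cut = 7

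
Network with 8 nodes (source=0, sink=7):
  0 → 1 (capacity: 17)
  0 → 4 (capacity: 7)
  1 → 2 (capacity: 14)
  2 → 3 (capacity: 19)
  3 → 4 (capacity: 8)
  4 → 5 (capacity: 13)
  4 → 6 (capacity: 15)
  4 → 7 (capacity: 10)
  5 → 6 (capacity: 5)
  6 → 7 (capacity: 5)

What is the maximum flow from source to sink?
Maximum flow = 15

Max flow: 15

Flow assignment:
  0 → 1: 8/17
  0 → 4: 7/7
  1 → 2: 8/14
  2 → 3: 8/19
  3 → 4: 8/8
  4 → 6: 5/15
  4 → 7: 10/10
  6 → 7: 5/5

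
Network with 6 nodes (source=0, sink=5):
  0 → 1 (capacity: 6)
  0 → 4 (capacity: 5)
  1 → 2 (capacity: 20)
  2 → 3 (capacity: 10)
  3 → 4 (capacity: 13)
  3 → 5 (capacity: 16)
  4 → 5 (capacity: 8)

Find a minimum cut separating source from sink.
Min cut value = 11, edges: (0,1), (0,4)

Min cut value: 11
Partition: S = [0], T = [1, 2, 3, 4, 5]
Cut edges: (0,1), (0,4)

By max-flow min-cut theorem, max flow = min cut = 11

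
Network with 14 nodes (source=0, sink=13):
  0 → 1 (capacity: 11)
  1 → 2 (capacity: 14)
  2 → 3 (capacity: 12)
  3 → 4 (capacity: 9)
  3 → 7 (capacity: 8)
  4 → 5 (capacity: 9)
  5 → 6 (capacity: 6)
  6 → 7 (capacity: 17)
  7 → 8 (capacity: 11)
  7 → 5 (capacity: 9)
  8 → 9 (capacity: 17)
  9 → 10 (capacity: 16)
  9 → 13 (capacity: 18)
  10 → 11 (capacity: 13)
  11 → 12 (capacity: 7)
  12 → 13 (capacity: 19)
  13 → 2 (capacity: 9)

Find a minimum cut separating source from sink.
Min cut value = 11, edges: (7,8)

Min cut value: 11
Partition: S = [0, 1, 2, 3, 4, 5, 6, 7], T = [8, 9, 10, 11, 12, 13]
Cut edges: (7,8)

By max-flow min-cut theorem, max flow = min cut = 11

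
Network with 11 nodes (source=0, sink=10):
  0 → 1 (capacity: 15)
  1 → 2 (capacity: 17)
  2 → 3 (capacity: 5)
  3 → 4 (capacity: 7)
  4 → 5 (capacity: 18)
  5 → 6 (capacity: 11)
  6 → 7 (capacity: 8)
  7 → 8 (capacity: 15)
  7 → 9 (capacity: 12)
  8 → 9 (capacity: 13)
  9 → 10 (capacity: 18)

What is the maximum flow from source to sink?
Maximum flow = 5

Max flow: 5

Flow assignment:
  0 → 1: 5/15
  1 → 2: 5/17
  2 → 3: 5/5
  3 → 4: 5/7
  4 → 5: 5/18
  5 → 6: 5/11
  6 → 7: 5/8
  7 → 9: 5/12
  9 → 10: 5/18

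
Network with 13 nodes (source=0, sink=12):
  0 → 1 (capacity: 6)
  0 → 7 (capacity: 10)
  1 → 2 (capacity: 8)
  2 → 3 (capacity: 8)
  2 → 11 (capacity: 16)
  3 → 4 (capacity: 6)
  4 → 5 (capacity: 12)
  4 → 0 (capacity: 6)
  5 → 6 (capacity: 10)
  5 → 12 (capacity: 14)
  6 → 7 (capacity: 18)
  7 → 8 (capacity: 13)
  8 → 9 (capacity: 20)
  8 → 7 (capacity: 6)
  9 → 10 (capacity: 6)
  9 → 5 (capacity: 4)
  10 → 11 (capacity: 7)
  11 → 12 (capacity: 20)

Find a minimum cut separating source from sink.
Min cut value = 16, edges: (0,1), (9,10), (9,5)

Min cut value: 16
Partition: S = [0, 6, 7, 8, 9], T = [1, 2, 3, 4, 5, 10, 11, 12]
Cut edges: (0,1), (9,10), (9,5)

By max-flow min-cut theorem, max flow = min cut = 16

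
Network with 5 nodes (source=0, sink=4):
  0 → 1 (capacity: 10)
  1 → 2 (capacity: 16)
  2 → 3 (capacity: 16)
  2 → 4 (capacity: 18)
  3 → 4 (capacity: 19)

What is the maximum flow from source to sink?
Maximum flow = 10

Max flow: 10

Flow assignment:
  0 → 1: 10/10
  1 → 2: 10/16
  2 → 4: 10/18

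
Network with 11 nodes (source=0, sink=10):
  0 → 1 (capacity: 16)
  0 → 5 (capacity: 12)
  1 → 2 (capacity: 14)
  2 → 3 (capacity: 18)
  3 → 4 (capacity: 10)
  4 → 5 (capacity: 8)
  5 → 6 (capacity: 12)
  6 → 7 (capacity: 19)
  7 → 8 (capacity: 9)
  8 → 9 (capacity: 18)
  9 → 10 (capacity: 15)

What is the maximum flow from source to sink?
Maximum flow = 9

Max flow: 9

Flow assignment:
  0 → 1: 8/16
  0 → 5: 1/12
  1 → 2: 8/14
  2 → 3: 8/18
  3 → 4: 8/10
  4 → 5: 8/8
  5 → 6: 9/12
  6 → 7: 9/19
  7 → 8: 9/9
  8 → 9: 9/18
  9 → 10: 9/15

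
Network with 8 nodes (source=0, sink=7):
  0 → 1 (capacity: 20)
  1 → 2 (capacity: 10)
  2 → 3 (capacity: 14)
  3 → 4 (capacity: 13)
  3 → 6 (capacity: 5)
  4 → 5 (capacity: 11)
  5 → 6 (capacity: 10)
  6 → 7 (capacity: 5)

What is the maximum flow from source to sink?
Maximum flow = 5

Max flow: 5

Flow assignment:
  0 → 1: 5/20
  1 → 2: 5/10
  2 → 3: 5/14
  3 → 4: 5/13
  4 → 5: 5/11
  5 → 6: 5/10
  6 → 7: 5/5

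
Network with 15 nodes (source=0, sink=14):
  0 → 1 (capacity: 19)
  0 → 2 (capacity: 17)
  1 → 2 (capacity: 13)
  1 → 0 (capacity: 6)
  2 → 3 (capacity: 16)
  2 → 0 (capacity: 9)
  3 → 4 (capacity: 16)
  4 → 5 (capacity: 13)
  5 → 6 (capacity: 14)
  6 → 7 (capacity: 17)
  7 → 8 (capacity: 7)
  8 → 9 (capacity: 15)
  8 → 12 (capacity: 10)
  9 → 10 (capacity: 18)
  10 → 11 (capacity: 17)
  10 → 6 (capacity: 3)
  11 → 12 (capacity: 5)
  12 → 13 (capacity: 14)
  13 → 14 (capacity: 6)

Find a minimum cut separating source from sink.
Min cut value = 6, edges: (13,14)

Min cut value: 6
Partition: S = [0, 1, 2, 3, 4, 5, 6, 7, 8, 9, 10, 11, 12, 13], T = [14]
Cut edges: (13,14)

By max-flow min-cut theorem, max flow = min cut = 6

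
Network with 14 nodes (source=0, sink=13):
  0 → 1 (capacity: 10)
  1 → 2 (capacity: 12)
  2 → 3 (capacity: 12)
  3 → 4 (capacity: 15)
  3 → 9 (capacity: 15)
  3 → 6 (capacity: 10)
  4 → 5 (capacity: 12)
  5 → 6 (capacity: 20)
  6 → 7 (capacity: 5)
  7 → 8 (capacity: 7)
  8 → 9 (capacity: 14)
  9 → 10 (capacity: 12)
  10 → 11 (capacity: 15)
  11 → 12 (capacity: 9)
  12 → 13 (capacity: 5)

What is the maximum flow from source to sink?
Maximum flow = 5

Max flow: 5

Flow assignment:
  0 → 1: 5/10
  1 → 2: 5/12
  2 → 3: 5/12
  3 → 9: 5/15
  9 → 10: 5/12
  10 → 11: 5/15
  11 → 12: 5/9
  12 → 13: 5/5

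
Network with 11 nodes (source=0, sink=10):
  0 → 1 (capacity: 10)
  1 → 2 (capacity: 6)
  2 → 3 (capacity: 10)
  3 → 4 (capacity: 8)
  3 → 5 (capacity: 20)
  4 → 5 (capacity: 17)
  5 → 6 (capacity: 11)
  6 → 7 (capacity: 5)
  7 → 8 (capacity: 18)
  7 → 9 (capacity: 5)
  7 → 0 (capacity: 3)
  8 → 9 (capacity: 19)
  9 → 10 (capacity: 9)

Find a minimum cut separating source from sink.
Min cut value = 5, edges: (6,7)

Min cut value: 5
Partition: S = [0, 1, 2, 3, 4, 5, 6], T = [7, 8, 9, 10]
Cut edges: (6,7)

By max-flow min-cut theorem, max flow = min cut = 5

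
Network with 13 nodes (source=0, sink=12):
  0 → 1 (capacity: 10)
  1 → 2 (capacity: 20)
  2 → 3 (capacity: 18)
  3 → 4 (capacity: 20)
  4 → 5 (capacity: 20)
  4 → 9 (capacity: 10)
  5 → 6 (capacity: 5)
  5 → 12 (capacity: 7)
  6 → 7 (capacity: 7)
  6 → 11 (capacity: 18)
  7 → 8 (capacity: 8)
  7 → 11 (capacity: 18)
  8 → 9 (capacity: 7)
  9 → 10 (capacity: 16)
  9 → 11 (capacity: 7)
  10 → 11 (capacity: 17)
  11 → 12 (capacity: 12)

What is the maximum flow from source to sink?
Maximum flow = 10

Max flow: 10

Flow assignment:
  0 → 1: 10/10
  1 → 2: 10/20
  2 → 3: 10/18
  3 → 4: 10/20
  4 → 5: 7/20
  4 → 9: 3/10
  5 → 12: 7/7
  9 → 11: 3/7
  11 → 12: 3/12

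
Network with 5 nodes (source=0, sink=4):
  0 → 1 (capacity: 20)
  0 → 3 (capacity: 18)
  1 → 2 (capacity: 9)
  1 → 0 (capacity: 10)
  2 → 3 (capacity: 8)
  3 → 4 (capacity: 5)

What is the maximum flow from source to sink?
Maximum flow = 5

Max flow: 5

Flow assignment:
  0 → 1: 5/20
  1 → 2: 5/9
  2 → 3: 5/8
  3 → 4: 5/5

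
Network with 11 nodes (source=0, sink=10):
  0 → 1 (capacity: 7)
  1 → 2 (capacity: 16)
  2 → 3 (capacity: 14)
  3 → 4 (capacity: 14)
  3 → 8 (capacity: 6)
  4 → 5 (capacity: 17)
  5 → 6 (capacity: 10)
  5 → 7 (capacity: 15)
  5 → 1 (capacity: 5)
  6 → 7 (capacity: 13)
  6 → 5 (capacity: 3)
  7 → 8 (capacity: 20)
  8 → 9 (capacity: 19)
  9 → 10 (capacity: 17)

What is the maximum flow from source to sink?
Maximum flow = 7

Max flow: 7

Flow assignment:
  0 → 1: 7/7
  1 → 2: 7/16
  2 → 3: 7/14
  3 → 4: 1/14
  3 → 8: 6/6
  4 → 5: 1/17
  5 → 7: 1/15
  7 → 8: 1/20
  8 → 9: 7/19
  9 → 10: 7/17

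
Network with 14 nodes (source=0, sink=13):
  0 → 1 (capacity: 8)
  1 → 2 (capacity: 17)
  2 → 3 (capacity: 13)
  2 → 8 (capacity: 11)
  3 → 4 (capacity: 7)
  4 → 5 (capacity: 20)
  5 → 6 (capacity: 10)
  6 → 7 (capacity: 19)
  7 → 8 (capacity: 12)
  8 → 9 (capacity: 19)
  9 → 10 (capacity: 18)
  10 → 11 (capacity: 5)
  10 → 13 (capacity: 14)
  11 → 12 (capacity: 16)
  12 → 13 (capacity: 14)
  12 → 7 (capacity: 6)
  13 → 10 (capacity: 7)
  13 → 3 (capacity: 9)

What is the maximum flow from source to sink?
Maximum flow = 8

Max flow: 8

Flow assignment:
  0 → 1: 8/8
  1 → 2: 8/17
  2 → 8: 8/11
  8 → 9: 8/19
  9 → 10: 8/18
  10 → 13: 8/14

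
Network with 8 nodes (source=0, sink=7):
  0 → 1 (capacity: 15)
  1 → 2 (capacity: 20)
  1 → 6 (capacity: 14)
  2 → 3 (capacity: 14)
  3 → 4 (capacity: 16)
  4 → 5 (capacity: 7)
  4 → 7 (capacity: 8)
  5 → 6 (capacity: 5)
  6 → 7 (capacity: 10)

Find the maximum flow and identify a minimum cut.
Max flow = 15, Min cut edges: (0,1)

Maximum flow: 15
Minimum cut: (0,1)
Partition: S = [0], T = [1, 2, 3, 4, 5, 6, 7]

Max-flow min-cut theorem verified: both equal 15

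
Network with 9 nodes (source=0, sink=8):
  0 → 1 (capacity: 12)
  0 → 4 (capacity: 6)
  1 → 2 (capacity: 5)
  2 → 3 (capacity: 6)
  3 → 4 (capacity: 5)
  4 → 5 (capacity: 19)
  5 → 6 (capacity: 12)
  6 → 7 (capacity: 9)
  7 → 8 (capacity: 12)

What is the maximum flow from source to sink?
Maximum flow = 9

Max flow: 9

Flow assignment:
  0 → 1: 5/12
  0 → 4: 4/6
  1 → 2: 5/5
  2 → 3: 5/6
  3 → 4: 5/5
  4 → 5: 9/19
  5 → 6: 9/12
  6 → 7: 9/9
  7 → 8: 9/12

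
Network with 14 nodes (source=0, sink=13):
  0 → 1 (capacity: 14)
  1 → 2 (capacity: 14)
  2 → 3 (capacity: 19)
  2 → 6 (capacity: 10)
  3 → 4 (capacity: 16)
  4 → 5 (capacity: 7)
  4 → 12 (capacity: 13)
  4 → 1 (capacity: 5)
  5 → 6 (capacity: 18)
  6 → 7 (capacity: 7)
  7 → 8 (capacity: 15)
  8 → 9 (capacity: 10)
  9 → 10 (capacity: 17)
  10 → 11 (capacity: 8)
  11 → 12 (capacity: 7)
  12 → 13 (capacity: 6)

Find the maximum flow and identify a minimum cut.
Max flow = 6, Min cut edges: (12,13)

Maximum flow: 6
Minimum cut: (12,13)
Partition: S = [0, 1, 2, 3, 4, 5, 6, 7, 8, 9, 10, 11, 12], T = [13]

Max-flow min-cut theorem verified: both equal 6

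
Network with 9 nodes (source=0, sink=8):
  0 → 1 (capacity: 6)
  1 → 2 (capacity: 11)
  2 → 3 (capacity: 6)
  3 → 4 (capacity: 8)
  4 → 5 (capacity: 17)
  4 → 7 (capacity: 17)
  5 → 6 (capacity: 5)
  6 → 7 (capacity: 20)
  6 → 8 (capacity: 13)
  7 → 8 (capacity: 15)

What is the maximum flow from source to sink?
Maximum flow = 6

Max flow: 6

Flow assignment:
  0 → 1: 6/6
  1 → 2: 6/11
  2 → 3: 6/6
  3 → 4: 6/8
  4 → 7: 6/17
  7 → 8: 6/15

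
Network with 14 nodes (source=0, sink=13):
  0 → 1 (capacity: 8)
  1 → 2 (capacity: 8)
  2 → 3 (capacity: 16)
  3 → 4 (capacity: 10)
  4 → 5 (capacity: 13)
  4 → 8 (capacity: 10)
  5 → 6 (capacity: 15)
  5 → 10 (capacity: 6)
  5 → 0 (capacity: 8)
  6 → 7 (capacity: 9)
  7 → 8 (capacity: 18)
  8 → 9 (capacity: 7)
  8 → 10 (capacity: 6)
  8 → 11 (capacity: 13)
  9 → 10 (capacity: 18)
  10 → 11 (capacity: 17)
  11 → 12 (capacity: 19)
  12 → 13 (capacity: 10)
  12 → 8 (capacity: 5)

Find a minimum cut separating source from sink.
Min cut value = 8, edges: (1,2)

Min cut value: 8
Partition: S = [0, 1], T = [2, 3, 4, 5, 6, 7, 8, 9, 10, 11, 12, 13]
Cut edges: (1,2)

By max-flow min-cut theorem, max flow = min cut = 8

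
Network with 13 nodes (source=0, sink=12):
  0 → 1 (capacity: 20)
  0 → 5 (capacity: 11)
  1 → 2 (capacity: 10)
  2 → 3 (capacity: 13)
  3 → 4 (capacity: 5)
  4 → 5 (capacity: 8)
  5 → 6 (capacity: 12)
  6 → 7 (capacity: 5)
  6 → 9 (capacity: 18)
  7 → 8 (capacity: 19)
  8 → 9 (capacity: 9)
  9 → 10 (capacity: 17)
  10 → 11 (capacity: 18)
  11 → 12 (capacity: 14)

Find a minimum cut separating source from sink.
Min cut value = 12, edges: (5,6)

Min cut value: 12
Partition: S = [0, 1, 2, 3, 4, 5], T = [6, 7, 8, 9, 10, 11, 12]
Cut edges: (5,6)

By max-flow min-cut theorem, max flow = min cut = 12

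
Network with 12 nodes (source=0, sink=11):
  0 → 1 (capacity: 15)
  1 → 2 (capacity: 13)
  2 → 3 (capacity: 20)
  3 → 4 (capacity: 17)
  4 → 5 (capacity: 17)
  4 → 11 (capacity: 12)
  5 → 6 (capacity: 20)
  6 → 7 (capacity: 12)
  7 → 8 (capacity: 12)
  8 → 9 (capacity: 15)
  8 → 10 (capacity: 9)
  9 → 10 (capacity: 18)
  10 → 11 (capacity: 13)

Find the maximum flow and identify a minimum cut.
Max flow = 13, Min cut edges: (1,2)

Maximum flow: 13
Minimum cut: (1,2)
Partition: S = [0, 1], T = [2, 3, 4, 5, 6, 7, 8, 9, 10, 11]

Max-flow min-cut theorem verified: both equal 13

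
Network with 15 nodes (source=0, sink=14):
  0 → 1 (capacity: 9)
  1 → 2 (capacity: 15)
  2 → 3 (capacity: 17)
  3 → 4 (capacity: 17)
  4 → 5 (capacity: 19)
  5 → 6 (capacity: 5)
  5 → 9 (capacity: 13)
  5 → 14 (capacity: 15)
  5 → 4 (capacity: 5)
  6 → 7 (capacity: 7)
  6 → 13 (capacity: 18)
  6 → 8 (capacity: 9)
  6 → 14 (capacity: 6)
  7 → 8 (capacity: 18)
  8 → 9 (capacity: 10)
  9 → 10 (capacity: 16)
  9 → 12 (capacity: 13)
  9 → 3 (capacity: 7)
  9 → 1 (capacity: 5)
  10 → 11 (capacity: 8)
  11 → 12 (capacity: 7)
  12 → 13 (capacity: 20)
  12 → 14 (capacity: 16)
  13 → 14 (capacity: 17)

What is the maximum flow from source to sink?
Maximum flow = 9

Max flow: 9

Flow assignment:
  0 → 1: 9/9
  1 → 2: 9/15
  2 → 3: 9/17
  3 → 4: 9/17
  4 → 5: 9/19
  5 → 14: 9/15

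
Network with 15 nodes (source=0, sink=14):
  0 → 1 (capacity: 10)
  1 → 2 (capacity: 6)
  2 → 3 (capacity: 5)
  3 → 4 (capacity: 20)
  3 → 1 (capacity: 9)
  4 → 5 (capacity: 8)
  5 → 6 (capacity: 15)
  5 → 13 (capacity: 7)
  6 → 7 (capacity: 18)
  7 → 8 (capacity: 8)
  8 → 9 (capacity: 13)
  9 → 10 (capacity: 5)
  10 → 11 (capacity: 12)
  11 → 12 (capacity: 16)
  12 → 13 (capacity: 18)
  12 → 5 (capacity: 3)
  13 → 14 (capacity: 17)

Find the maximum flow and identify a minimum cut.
Max flow = 5, Min cut edges: (2,3)

Maximum flow: 5
Minimum cut: (2,3)
Partition: S = [0, 1, 2], T = [3, 4, 5, 6, 7, 8, 9, 10, 11, 12, 13, 14]

Max-flow min-cut theorem verified: both equal 5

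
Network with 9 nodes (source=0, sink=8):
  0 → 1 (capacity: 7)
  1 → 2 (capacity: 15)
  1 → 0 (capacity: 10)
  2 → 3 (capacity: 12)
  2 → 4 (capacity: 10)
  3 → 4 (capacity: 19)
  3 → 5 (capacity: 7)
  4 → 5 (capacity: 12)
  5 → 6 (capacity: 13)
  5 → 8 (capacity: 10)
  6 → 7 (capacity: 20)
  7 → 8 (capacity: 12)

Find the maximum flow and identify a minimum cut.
Max flow = 7, Min cut edges: (0,1)

Maximum flow: 7
Minimum cut: (0,1)
Partition: S = [0], T = [1, 2, 3, 4, 5, 6, 7, 8]

Max-flow min-cut theorem verified: both equal 7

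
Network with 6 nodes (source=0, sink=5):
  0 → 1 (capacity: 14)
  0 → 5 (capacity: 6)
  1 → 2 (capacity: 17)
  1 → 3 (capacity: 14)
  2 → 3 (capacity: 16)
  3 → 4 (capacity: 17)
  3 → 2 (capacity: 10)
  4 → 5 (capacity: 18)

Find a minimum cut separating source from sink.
Min cut value = 20, edges: (0,1), (0,5)

Min cut value: 20
Partition: S = [0], T = [1, 2, 3, 4, 5]
Cut edges: (0,1), (0,5)

By max-flow min-cut theorem, max flow = min cut = 20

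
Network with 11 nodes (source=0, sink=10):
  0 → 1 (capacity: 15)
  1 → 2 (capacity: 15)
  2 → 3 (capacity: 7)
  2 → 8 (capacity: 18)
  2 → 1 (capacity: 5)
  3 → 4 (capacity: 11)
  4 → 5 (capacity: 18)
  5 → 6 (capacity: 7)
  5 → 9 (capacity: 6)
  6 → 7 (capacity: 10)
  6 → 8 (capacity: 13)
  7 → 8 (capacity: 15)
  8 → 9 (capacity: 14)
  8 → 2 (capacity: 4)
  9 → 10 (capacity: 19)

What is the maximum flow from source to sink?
Maximum flow = 15

Max flow: 15

Flow assignment:
  0 → 1: 15/15
  1 → 2: 15/15
  2 → 3: 1/7
  2 → 8: 14/18
  3 → 4: 1/11
  4 → 5: 1/18
  5 → 9: 1/6
  8 → 9: 14/14
  9 → 10: 15/19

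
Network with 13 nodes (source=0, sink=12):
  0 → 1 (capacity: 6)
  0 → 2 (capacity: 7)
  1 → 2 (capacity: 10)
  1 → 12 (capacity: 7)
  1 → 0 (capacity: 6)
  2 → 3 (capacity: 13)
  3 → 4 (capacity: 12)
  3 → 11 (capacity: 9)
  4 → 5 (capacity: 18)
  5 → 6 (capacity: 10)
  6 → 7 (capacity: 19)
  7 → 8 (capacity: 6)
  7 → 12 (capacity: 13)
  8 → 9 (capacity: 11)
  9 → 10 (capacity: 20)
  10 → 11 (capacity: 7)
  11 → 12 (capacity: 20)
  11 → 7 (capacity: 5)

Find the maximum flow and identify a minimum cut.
Max flow = 13, Min cut edges: (0,1), (0,2)

Maximum flow: 13
Minimum cut: (0,1), (0,2)
Partition: S = [0], T = [1, 2, 3, 4, 5, 6, 7, 8, 9, 10, 11, 12]

Max-flow min-cut theorem verified: both equal 13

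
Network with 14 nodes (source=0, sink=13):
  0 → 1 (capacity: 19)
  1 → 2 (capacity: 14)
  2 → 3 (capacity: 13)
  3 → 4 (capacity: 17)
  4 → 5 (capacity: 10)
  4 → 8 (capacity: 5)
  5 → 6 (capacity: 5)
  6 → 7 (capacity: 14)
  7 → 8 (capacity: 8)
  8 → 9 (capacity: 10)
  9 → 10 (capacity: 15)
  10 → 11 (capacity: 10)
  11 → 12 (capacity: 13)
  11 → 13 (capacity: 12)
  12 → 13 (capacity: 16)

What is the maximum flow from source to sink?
Maximum flow = 10

Max flow: 10

Flow assignment:
  0 → 1: 10/19
  1 → 2: 10/14
  2 → 3: 10/13
  3 → 4: 10/17
  4 → 5: 5/10
  4 → 8: 5/5
  5 → 6: 5/5
  6 → 7: 5/14
  7 → 8: 5/8
  8 → 9: 10/10
  9 → 10: 10/15
  10 → 11: 10/10
  11 → 13: 10/12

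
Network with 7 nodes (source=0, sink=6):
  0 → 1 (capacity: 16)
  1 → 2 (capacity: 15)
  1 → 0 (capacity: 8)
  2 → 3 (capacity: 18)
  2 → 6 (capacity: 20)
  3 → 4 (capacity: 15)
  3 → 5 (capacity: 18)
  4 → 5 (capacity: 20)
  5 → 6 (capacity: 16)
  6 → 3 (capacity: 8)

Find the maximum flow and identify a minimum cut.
Max flow = 15, Min cut edges: (1,2)

Maximum flow: 15
Minimum cut: (1,2)
Partition: S = [0, 1], T = [2, 3, 4, 5, 6]

Max-flow min-cut theorem verified: both equal 15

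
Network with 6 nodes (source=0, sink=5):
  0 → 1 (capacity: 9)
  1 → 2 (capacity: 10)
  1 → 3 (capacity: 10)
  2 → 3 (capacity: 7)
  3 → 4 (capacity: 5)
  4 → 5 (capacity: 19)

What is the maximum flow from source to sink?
Maximum flow = 5

Max flow: 5

Flow assignment:
  0 → 1: 5/9
  1 → 3: 5/10
  3 → 4: 5/5
  4 → 5: 5/19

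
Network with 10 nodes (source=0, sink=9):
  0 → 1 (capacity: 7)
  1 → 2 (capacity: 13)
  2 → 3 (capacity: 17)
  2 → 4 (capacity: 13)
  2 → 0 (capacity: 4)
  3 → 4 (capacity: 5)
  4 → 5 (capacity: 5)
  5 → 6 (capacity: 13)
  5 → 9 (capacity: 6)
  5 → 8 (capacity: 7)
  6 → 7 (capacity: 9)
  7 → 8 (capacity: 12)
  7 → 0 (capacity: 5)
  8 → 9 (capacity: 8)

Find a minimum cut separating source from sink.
Min cut value = 5, edges: (4,5)

Min cut value: 5
Partition: S = [0, 1, 2, 3, 4], T = [5, 6, 7, 8, 9]
Cut edges: (4,5)

By max-flow min-cut theorem, max flow = min cut = 5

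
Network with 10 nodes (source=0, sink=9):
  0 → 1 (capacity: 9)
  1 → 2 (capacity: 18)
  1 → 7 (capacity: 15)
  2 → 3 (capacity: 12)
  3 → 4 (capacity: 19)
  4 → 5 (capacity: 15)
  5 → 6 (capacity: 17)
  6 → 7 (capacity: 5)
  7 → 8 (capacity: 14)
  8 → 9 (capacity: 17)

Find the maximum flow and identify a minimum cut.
Max flow = 9, Min cut edges: (0,1)

Maximum flow: 9
Minimum cut: (0,1)
Partition: S = [0], T = [1, 2, 3, 4, 5, 6, 7, 8, 9]

Max-flow min-cut theorem verified: both equal 9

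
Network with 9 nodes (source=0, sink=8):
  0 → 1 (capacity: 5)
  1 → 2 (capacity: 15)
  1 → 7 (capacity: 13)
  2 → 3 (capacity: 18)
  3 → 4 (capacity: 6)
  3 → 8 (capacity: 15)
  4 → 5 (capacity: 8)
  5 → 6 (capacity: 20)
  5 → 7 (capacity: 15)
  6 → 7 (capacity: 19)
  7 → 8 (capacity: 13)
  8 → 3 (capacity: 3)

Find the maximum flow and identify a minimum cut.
Max flow = 5, Min cut edges: (0,1)

Maximum flow: 5
Minimum cut: (0,1)
Partition: S = [0], T = [1, 2, 3, 4, 5, 6, 7, 8]

Max-flow min-cut theorem verified: both equal 5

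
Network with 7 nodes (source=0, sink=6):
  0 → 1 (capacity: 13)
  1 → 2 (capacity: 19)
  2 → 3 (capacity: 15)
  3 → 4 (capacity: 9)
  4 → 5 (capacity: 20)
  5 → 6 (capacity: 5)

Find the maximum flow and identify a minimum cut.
Max flow = 5, Min cut edges: (5,6)

Maximum flow: 5
Minimum cut: (5,6)
Partition: S = [0, 1, 2, 3, 4, 5], T = [6]

Max-flow min-cut theorem verified: both equal 5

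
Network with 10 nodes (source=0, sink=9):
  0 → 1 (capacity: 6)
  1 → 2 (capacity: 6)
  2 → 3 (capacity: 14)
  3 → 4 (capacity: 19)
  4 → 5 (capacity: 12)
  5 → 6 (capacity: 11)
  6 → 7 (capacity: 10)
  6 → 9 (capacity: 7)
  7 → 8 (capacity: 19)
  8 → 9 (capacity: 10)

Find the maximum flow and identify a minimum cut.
Max flow = 6, Min cut edges: (1,2)

Maximum flow: 6
Minimum cut: (1,2)
Partition: S = [0, 1], T = [2, 3, 4, 5, 6, 7, 8, 9]

Max-flow min-cut theorem verified: both equal 6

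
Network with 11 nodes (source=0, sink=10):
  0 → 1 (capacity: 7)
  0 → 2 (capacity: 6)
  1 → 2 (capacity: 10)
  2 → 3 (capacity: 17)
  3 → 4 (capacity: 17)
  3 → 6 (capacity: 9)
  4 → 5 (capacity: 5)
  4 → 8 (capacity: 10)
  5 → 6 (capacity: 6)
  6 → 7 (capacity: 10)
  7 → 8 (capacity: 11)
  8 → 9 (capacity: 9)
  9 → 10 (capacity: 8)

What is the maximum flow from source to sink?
Maximum flow = 8

Max flow: 8

Flow assignment:
  0 → 1: 7/7
  0 → 2: 1/6
  1 → 2: 7/10
  2 → 3: 8/17
  3 → 4: 8/17
  4 → 8: 8/10
  8 → 9: 8/9
  9 → 10: 8/8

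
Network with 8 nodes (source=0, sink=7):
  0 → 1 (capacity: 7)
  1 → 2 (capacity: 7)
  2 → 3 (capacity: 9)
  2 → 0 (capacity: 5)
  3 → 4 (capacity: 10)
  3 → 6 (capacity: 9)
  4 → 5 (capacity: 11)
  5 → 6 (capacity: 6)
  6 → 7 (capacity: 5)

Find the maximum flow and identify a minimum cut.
Max flow = 5, Min cut edges: (6,7)

Maximum flow: 5
Minimum cut: (6,7)
Partition: S = [0, 1, 2, 3, 4, 5, 6], T = [7]

Max-flow min-cut theorem verified: both equal 5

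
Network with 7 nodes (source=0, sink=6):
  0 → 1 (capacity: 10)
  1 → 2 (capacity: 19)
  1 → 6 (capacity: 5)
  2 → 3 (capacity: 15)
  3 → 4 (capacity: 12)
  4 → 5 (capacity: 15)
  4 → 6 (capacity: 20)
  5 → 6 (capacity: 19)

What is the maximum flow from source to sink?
Maximum flow = 10

Max flow: 10

Flow assignment:
  0 → 1: 10/10
  1 → 2: 5/19
  1 → 6: 5/5
  2 → 3: 5/15
  3 → 4: 5/12
  4 → 6: 5/20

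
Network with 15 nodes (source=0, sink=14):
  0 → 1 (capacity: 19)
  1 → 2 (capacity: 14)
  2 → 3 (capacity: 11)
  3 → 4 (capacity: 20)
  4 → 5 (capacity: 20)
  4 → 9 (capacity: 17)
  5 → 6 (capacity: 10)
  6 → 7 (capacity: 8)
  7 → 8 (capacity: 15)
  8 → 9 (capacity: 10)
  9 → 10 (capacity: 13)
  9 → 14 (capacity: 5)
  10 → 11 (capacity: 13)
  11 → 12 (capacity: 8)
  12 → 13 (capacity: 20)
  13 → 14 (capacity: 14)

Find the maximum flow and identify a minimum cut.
Max flow = 11, Min cut edges: (2,3)

Maximum flow: 11
Minimum cut: (2,3)
Partition: S = [0, 1, 2], T = [3, 4, 5, 6, 7, 8, 9, 10, 11, 12, 13, 14]

Max-flow min-cut theorem verified: both equal 11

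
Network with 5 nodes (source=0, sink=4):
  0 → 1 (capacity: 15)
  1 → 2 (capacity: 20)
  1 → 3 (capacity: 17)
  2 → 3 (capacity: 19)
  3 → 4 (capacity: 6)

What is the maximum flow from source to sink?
Maximum flow = 6

Max flow: 6

Flow assignment:
  0 → 1: 6/15
  1 → 3: 6/17
  3 → 4: 6/6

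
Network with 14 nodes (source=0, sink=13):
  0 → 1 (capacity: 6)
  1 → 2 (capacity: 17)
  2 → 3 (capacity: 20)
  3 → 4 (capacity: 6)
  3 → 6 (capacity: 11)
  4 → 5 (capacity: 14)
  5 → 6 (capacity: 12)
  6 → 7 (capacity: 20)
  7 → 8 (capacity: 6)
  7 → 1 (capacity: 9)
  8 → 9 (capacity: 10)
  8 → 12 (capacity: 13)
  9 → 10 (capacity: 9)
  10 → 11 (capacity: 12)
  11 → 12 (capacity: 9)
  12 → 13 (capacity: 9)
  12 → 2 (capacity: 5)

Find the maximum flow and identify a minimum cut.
Max flow = 6, Min cut edges: (7,8)

Maximum flow: 6
Minimum cut: (7,8)
Partition: S = [0, 1, 2, 3, 4, 5, 6, 7], T = [8, 9, 10, 11, 12, 13]

Max-flow min-cut theorem verified: both equal 6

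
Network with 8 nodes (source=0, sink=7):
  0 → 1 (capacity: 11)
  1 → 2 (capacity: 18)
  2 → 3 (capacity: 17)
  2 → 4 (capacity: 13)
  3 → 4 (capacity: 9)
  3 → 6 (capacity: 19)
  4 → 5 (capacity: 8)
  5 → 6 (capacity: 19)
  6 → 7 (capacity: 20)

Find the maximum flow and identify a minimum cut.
Max flow = 11, Min cut edges: (0,1)

Maximum flow: 11
Minimum cut: (0,1)
Partition: S = [0], T = [1, 2, 3, 4, 5, 6, 7]

Max-flow min-cut theorem verified: both equal 11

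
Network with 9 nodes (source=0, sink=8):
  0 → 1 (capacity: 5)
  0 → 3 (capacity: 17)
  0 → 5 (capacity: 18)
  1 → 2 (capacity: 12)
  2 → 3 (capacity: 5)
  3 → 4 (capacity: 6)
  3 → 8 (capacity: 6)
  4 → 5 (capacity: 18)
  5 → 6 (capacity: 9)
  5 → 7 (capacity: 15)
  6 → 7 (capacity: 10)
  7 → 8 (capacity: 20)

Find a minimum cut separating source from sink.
Min cut value = 26, edges: (3,8), (7,8)

Min cut value: 26
Partition: S = [0, 1, 2, 3, 4, 5, 6, 7], T = [8]
Cut edges: (3,8), (7,8)

By max-flow min-cut theorem, max flow = min cut = 26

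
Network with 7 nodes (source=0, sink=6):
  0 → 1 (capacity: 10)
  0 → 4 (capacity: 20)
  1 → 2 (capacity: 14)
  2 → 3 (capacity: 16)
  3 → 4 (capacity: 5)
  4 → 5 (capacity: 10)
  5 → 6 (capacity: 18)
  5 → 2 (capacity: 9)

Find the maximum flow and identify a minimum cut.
Max flow = 10, Min cut edges: (4,5)

Maximum flow: 10
Minimum cut: (4,5)
Partition: S = [0, 1, 2, 3, 4], T = [5, 6]

Max-flow min-cut theorem verified: both equal 10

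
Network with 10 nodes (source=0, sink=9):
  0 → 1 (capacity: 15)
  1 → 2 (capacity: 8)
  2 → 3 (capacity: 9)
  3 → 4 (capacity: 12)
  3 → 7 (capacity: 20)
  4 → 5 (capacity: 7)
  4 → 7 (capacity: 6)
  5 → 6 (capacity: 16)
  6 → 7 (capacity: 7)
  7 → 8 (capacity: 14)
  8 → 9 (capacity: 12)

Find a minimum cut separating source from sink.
Min cut value = 8, edges: (1,2)

Min cut value: 8
Partition: S = [0, 1], T = [2, 3, 4, 5, 6, 7, 8, 9]
Cut edges: (1,2)

By max-flow min-cut theorem, max flow = min cut = 8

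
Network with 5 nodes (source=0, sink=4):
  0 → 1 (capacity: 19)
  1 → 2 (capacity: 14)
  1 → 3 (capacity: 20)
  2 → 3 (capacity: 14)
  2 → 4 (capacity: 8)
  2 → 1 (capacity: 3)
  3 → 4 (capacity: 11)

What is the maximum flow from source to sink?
Maximum flow = 19

Max flow: 19

Flow assignment:
  0 → 1: 19/19
  1 → 2: 14/14
  1 → 3: 5/20
  2 → 3: 6/14
  2 → 4: 8/8
  3 → 4: 11/11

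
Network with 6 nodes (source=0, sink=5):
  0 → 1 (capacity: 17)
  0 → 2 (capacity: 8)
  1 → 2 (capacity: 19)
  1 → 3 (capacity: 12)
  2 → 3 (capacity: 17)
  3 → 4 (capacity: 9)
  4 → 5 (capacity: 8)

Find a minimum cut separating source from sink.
Min cut value = 8, edges: (4,5)

Min cut value: 8
Partition: S = [0, 1, 2, 3, 4], T = [5]
Cut edges: (4,5)

By max-flow min-cut theorem, max flow = min cut = 8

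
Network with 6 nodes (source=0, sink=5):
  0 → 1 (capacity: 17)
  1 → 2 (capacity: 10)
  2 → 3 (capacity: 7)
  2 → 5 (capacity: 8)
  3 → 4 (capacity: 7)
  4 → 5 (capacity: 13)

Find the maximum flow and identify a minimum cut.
Max flow = 10, Min cut edges: (1,2)

Maximum flow: 10
Minimum cut: (1,2)
Partition: S = [0, 1], T = [2, 3, 4, 5]

Max-flow min-cut theorem verified: both equal 10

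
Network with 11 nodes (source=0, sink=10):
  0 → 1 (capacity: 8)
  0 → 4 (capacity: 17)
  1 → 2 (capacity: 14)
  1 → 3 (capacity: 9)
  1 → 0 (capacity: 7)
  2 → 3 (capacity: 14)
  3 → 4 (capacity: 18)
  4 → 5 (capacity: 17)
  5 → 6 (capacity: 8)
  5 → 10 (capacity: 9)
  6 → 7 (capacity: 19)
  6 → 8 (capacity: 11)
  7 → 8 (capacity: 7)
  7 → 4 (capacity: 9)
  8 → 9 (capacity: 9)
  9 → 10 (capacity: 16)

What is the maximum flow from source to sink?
Maximum flow = 17

Max flow: 17

Flow assignment:
  0 → 1: 8/8
  0 → 4: 9/17
  1 → 3: 8/9
  3 → 4: 8/18
  4 → 5: 17/17
  5 → 6: 8/8
  5 → 10: 9/9
  6 → 8: 8/11
  8 → 9: 8/9
  9 → 10: 8/16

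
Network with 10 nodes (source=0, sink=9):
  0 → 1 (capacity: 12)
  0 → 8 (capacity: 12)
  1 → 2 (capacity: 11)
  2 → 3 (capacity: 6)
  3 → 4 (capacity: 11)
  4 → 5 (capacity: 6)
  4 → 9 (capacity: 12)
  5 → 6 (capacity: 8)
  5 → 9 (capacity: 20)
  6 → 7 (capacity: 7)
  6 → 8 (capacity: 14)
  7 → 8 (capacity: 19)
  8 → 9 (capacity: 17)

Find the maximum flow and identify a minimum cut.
Max flow = 18, Min cut edges: (0,8), (2,3)

Maximum flow: 18
Minimum cut: (0,8), (2,3)
Partition: S = [0, 1, 2], T = [3, 4, 5, 6, 7, 8, 9]

Max-flow min-cut theorem verified: both equal 18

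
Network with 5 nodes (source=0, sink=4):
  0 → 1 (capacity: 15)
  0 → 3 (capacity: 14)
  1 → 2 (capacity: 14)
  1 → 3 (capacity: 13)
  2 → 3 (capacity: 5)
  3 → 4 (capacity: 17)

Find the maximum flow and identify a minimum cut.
Max flow = 17, Min cut edges: (3,4)

Maximum flow: 17
Minimum cut: (3,4)
Partition: S = [0, 1, 2, 3], T = [4]

Max-flow min-cut theorem verified: both equal 17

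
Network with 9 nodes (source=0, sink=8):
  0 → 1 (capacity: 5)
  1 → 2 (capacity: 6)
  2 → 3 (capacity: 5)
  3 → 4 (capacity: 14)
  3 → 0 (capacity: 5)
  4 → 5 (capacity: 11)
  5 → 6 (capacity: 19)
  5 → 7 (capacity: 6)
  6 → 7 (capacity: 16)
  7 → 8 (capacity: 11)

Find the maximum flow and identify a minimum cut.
Max flow = 5, Min cut edges: (2,3)

Maximum flow: 5
Minimum cut: (2,3)
Partition: S = [0, 1, 2], T = [3, 4, 5, 6, 7, 8]

Max-flow min-cut theorem verified: both equal 5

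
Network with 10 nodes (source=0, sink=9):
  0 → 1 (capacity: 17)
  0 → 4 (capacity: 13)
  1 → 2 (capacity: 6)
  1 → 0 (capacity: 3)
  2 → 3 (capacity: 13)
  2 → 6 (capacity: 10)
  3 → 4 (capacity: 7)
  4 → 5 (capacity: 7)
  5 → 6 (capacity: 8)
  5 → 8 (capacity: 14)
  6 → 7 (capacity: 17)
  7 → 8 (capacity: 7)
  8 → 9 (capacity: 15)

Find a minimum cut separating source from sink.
Min cut value = 13, edges: (1,2), (4,5)

Min cut value: 13
Partition: S = [0, 1, 3, 4], T = [2, 5, 6, 7, 8, 9]
Cut edges: (1,2), (4,5)

By max-flow min-cut theorem, max flow = min cut = 13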